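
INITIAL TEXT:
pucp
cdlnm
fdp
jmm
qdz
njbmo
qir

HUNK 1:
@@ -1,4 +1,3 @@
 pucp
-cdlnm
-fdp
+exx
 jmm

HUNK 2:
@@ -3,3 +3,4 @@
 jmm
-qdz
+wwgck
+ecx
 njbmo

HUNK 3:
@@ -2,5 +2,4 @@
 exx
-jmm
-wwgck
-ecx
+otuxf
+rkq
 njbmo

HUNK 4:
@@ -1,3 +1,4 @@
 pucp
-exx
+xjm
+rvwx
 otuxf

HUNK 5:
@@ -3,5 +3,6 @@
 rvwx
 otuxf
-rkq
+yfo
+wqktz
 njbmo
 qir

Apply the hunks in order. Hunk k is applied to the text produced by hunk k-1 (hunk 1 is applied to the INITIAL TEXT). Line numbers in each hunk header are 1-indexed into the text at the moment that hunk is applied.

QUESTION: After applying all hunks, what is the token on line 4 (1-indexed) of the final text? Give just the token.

Hunk 1: at line 1 remove [cdlnm,fdp] add [exx] -> 6 lines: pucp exx jmm qdz njbmo qir
Hunk 2: at line 3 remove [qdz] add [wwgck,ecx] -> 7 lines: pucp exx jmm wwgck ecx njbmo qir
Hunk 3: at line 2 remove [jmm,wwgck,ecx] add [otuxf,rkq] -> 6 lines: pucp exx otuxf rkq njbmo qir
Hunk 4: at line 1 remove [exx] add [xjm,rvwx] -> 7 lines: pucp xjm rvwx otuxf rkq njbmo qir
Hunk 5: at line 3 remove [rkq] add [yfo,wqktz] -> 8 lines: pucp xjm rvwx otuxf yfo wqktz njbmo qir
Final line 4: otuxf

Answer: otuxf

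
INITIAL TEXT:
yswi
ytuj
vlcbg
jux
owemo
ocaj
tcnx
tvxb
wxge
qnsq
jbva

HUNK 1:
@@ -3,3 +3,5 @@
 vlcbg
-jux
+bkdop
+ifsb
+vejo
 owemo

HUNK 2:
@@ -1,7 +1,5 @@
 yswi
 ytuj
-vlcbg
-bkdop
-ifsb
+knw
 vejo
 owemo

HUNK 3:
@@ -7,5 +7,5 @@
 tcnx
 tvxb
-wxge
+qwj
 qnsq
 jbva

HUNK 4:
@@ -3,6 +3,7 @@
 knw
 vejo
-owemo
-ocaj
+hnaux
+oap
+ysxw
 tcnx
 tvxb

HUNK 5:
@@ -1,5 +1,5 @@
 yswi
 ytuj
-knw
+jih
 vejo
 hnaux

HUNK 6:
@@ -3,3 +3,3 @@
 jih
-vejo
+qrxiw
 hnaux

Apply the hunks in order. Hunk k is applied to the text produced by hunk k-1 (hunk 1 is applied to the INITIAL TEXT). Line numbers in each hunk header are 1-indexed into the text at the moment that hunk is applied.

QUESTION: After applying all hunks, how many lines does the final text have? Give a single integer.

Hunk 1: at line 3 remove [jux] add [bkdop,ifsb,vejo] -> 13 lines: yswi ytuj vlcbg bkdop ifsb vejo owemo ocaj tcnx tvxb wxge qnsq jbva
Hunk 2: at line 1 remove [vlcbg,bkdop,ifsb] add [knw] -> 11 lines: yswi ytuj knw vejo owemo ocaj tcnx tvxb wxge qnsq jbva
Hunk 3: at line 7 remove [wxge] add [qwj] -> 11 lines: yswi ytuj knw vejo owemo ocaj tcnx tvxb qwj qnsq jbva
Hunk 4: at line 3 remove [owemo,ocaj] add [hnaux,oap,ysxw] -> 12 lines: yswi ytuj knw vejo hnaux oap ysxw tcnx tvxb qwj qnsq jbva
Hunk 5: at line 1 remove [knw] add [jih] -> 12 lines: yswi ytuj jih vejo hnaux oap ysxw tcnx tvxb qwj qnsq jbva
Hunk 6: at line 3 remove [vejo] add [qrxiw] -> 12 lines: yswi ytuj jih qrxiw hnaux oap ysxw tcnx tvxb qwj qnsq jbva
Final line count: 12

Answer: 12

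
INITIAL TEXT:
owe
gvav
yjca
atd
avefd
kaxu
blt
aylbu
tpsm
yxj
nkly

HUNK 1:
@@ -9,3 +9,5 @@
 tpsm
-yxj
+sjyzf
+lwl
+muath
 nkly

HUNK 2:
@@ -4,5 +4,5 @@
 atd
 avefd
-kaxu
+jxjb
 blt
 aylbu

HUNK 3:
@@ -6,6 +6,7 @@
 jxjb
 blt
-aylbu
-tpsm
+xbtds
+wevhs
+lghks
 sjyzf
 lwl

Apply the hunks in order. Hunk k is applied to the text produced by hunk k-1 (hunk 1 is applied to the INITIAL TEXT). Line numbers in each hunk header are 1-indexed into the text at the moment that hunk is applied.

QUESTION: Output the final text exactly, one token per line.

Answer: owe
gvav
yjca
atd
avefd
jxjb
blt
xbtds
wevhs
lghks
sjyzf
lwl
muath
nkly

Derivation:
Hunk 1: at line 9 remove [yxj] add [sjyzf,lwl,muath] -> 13 lines: owe gvav yjca atd avefd kaxu blt aylbu tpsm sjyzf lwl muath nkly
Hunk 2: at line 4 remove [kaxu] add [jxjb] -> 13 lines: owe gvav yjca atd avefd jxjb blt aylbu tpsm sjyzf lwl muath nkly
Hunk 3: at line 6 remove [aylbu,tpsm] add [xbtds,wevhs,lghks] -> 14 lines: owe gvav yjca atd avefd jxjb blt xbtds wevhs lghks sjyzf lwl muath nkly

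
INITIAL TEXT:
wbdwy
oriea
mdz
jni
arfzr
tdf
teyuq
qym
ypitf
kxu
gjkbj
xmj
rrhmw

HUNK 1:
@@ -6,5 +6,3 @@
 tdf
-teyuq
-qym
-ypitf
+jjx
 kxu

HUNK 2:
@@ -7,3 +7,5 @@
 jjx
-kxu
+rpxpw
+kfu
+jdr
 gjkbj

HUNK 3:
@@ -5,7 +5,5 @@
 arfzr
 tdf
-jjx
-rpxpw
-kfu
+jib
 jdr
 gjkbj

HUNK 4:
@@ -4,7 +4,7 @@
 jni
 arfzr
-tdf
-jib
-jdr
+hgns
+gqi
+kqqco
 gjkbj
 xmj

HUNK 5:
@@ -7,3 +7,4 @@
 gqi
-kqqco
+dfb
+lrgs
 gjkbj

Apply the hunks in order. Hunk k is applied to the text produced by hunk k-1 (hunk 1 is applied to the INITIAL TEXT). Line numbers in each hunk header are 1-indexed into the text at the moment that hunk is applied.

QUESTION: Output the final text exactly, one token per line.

Answer: wbdwy
oriea
mdz
jni
arfzr
hgns
gqi
dfb
lrgs
gjkbj
xmj
rrhmw

Derivation:
Hunk 1: at line 6 remove [teyuq,qym,ypitf] add [jjx] -> 11 lines: wbdwy oriea mdz jni arfzr tdf jjx kxu gjkbj xmj rrhmw
Hunk 2: at line 7 remove [kxu] add [rpxpw,kfu,jdr] -> 13 lines: wbdwy oriea mdz jni arfzr tdf jjx rpxpw kfu jdr gjkbj xmj rrhmw
Hunk 3: at line 5 remove [jjx,rpxpw,kfu] add [jib] -> 11 lines: wbdwy oriea mdz jni arfzr tdf jib jdr gjkbj xmj rrhmw
Hunk 4: at line 4 remove [tdf,jib,jdr] add [hgns,gqi,kqqco] -> 11 lines: wbdwy oriea mdz jni arfzr hgns gqi kqqco gjkbj xmj rrhmw
Hunk 5: at line 7 remove [kqqco] add [dfb,lrgs] -> 12 lines: wbdwy oriea mdz jni arfzr hgns gqi dfb lrgs gjkbj xmj rrhmw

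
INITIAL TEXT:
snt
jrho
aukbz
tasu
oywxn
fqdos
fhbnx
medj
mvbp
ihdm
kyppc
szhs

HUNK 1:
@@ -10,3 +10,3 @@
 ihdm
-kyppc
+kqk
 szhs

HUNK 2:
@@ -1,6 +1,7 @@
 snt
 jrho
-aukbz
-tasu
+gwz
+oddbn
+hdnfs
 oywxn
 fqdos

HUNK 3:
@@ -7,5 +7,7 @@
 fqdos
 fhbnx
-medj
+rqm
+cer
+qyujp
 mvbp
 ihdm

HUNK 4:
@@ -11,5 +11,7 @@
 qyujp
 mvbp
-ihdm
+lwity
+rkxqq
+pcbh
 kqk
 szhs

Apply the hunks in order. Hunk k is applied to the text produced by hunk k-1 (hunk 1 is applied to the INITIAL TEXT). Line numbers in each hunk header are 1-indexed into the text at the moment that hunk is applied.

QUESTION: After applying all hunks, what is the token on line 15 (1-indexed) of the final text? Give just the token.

Answer: pcbh

Derivation:
Hunk 1: at line 10 remove [kyppc] add [kqk] -> 12 lines: snt jrho aukbz tasu oywxn fqdos fhbnx medj mvbp ihdm kqk szhs
Hunk 2: at line 1 remove [aukbz,tasu] add [gwz,oddbn,hdnfs] -> 13 lines: snt jrho gwz oddbn hdnfs oywxn fqdos fhbnx medj mvbp ihdm kqk szhs
Hunk 3: at line 7 remove [medj] add [rqm,cer,qyujp] -> 15 lines: snt jrho gwz oddbn hdnfs oywxn fqdos fhbnx rqm cer qyujp mvbp ihdm kqk szhs
Hunk 4: at line 11 remove [ihdm] add [lwity,rkxqq,pcbh] -> 17 lines: snt jrho gwz oddbn hdnfs oywxn fqdos fhbnx rqm cer qyujp mvbp lwity rkxqq pcbh kqk szhs
Final line 15: pcbh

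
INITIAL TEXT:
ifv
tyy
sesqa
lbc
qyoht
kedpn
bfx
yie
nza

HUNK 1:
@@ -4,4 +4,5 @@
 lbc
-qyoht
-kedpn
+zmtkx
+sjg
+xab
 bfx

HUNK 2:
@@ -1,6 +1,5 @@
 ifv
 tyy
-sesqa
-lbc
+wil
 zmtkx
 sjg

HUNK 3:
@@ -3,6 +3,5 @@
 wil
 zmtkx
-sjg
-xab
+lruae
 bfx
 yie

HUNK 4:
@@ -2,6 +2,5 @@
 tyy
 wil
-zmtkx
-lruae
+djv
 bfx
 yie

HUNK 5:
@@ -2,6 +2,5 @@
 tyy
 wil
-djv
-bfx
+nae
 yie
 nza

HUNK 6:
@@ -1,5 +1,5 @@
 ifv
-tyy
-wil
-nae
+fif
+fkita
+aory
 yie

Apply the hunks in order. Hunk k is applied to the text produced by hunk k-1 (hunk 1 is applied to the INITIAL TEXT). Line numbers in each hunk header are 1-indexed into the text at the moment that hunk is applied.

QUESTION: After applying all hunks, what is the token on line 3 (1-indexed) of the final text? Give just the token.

Answer: fkita

Derivation:
Hunk 1: at line 4 remove [qyoht,kedpn] add [zmtkx,sjg,xab] -> 10 lines: ifv tyy sesqa lbc zmtkx sjg xab bfx yie nza
Hunk 2: at line 1 remove [sesqa,lbc] add [wil] -> 9 lines: ifv tyy wil zmtkx sjg xab bfx yie nza
Hunk 3: at line 3 remove [sjg,xab] add [lruae] -> 8 lines: ifv tyy wil zmtkx lruae bfx yie nza
Hunk 4: at line 2 remove [zmtkx,lruae] add [djv] -> 7 lines: ifv tyy wil djv bfx yie nza
Hunk 5: at line 2 remove [djv,bfx] add [nae] -> 6 lines: ifv tyy wil nae yie nza
Hunk 6: at line 1 remove [tyy,wil,nae] add [fif,fkita,aory] -> 6 lines: ifv fif fkita aory yie nza
Final line 3: fkita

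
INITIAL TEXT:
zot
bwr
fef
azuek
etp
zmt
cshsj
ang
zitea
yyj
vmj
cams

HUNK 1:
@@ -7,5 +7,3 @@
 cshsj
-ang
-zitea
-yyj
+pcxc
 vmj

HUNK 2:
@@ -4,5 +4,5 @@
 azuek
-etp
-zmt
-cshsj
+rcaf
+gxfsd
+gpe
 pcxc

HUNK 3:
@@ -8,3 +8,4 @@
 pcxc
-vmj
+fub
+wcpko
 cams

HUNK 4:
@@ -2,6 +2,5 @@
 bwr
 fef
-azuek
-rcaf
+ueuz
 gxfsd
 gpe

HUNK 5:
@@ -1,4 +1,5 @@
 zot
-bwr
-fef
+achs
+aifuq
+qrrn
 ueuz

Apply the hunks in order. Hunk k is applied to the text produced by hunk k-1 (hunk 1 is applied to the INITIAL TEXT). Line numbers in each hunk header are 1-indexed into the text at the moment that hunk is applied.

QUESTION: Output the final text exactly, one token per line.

Hunk 1: at line 7 remove [ang,zitea,yyj] add [pcxc] -> 10 lines: zot bwr fef azuek etp zmt cshsj pcxc vmj cams
Hunk 2: at line 4 remove [etp,zmt,cshsj] add [rcaf,gxfsd,gpe] -> 10 lines: zot bwr fef azuek rcaf gxfsd gpe pcxc vmj cams
Hunk 3: at line 8 remove [vmj] add [fub,wcpko] -> 11 lines: zot bwr fef azuek rcaf gxfsd gpe pcxc fub wcpko cams
Hunk 4: at line 2 remove [azuek,rcaf] add [ueuz] -> 10 lines: zot bwr fef ueuz gxfsd gpe pcxc fub wcpko cams
Hunk 5: at line 1 remove [bwr,fef] add [achs,aifuq,qrrn] -> 11 lines: zot achs aifuq qrrn ueuz gxfsd gpe pcxc fub wcpko cams

Answer: zot
achs
aifuq
qrrn
ueuz
gxfsd
gpe
pcxc
fub
wcpko
cams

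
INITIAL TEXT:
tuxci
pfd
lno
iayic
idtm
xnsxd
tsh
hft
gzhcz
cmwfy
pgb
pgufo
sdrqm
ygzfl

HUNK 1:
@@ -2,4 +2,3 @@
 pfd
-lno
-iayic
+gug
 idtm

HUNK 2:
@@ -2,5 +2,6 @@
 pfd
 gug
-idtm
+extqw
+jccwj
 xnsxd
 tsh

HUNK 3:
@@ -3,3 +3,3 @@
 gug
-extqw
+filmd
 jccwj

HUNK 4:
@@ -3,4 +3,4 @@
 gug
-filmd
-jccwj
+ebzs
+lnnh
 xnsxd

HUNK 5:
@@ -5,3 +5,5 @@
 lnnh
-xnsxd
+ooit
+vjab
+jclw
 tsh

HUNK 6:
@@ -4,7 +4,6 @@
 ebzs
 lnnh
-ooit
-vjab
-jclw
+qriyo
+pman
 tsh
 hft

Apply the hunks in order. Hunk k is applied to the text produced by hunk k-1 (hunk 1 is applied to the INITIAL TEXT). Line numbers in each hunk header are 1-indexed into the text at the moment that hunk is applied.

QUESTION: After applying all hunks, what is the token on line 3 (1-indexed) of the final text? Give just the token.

Answer: gug

Derivation:
Hunk 1: at line 2 remove [lno,iayic] add [gug] -> 13 lines: tuxci pfd gug idtm xnsxd tsh hft gzhcz cmwfy pgb pgufo sdrqm ygzfl
Hunk 2: at line 2 remove [idtm] add [extqw,jccwj] -> 14 lines: tuxci pfd gug extqw jccwj xnsxd tsh hft gzhcz cmwfy pgb pgufo sdrqm ygzfl
Hunk 3: at line 3 remove [extqw] add [filmd] -> 14 lines: tuxci pfd gug filmd jccwj xnsxd tsh hft gzhcz cmwfy pgb pgufo sdrqm ygzfl
Hunk 4: at line 3 remove [filmd,jccwj] add [ebzs,lnnh] -> 14 lines: tuxci pfd gug ebzs lnnh xnsxd tsh hft gzhcz cmwfy pgb pgufo sdrqm ygzfl
Hunk 5: at line 5 remove [xnsxd] add [ooit,vjab,jclw] -> 16 lines: tuxci pfd gug ebzs lnnh ooit vjab jclw tsh hft gzhcz cmwfy pgb pgufo sdrqm ygzfl
Hunk 6: at line 4 remove [ooit,vjab,jclw] add [qriyo,pman] -> 15 lines: tuxci pfd gug ebzs lnnh qriyo pman tsh hft gzhcz cmwfy pgb pgufo sdrqm ygzfl
Final line 3: gug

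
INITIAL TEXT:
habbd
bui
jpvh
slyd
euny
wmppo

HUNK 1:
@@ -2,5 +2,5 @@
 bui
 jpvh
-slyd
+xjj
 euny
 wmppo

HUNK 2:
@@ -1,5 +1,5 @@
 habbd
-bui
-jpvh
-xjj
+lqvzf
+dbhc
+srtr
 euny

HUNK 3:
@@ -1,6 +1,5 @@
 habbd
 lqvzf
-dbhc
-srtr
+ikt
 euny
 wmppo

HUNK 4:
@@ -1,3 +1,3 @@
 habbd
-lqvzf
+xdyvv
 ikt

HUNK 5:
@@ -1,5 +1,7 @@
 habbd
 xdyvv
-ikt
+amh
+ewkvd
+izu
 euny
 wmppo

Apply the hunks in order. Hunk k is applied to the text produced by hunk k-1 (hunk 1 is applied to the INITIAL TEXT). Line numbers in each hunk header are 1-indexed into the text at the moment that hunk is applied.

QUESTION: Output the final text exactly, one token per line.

Hunk 1: at line 2 remove [slyd] add [xjj] -> 6 lines: habbd bui jpvh xjj euny wmppo
Hunk 2: at line 1 remove [bui,jpvh,xjj] add [lqvzf,dbhc,srtr] -> 6 lines: habbd lqvzf dbhc srtr euny wmppo
Hunk 3: at line 1 remove [dbhc,srtr] add [ikt] -> 5 lines: habbd lqvzf ikt euny wmppo
Hunk 4: at line 1 remove [lqvzf] add [xdyvv] -> 5 lines: habbd xdyvv ikt euny wmppo
Hunk 5: at line 1 remove [ikt] add [amh,ewkvd,izu] -> 7 lines: habbd xdyvv amh ewkvd izu euny wmppo

Answer: habbd
xdyvv
amh
ewkvd
izu
euny
wmppo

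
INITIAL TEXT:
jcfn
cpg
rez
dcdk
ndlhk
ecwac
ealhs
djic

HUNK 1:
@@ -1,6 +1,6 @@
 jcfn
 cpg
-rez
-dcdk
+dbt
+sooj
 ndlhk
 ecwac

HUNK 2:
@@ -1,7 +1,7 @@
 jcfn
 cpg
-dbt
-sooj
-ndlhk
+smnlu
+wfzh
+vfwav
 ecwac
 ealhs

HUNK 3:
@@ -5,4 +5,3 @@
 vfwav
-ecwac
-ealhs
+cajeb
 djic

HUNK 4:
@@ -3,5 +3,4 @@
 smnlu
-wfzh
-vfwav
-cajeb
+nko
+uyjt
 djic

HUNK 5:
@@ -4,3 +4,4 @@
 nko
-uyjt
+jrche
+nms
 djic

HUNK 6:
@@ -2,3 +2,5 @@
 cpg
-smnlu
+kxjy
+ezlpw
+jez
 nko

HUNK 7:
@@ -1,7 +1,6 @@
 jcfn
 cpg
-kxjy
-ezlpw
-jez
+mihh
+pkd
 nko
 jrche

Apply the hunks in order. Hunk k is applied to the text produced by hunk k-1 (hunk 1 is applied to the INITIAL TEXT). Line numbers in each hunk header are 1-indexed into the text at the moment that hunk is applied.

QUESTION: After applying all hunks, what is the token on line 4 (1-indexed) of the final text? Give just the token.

Answer: pkd

Derivation:
Hunk 1: at line 1 remove [rez,dcdk] add [dbt,sooj] -> 8 lines: jcfn cpg dbt sooj ndlhk ecwac ealhs djic
Hunk 2: at line 1 remove [dbt,sooj,ndlhk] add [smnlu,wfzh,vfwav] -> 8 lines: jcfn cpg smnlu wfzh vfwav ecwac ealhs djic
Hunk 3: at line 5 remove [ecwac,ealhs] add [cajeb] -> 7 lines: jcfn cpg smnlu wfzh vfwav cajeb djic
Hunk 4: at line 3 remove [wfzh,vfwav,cajeb] add [nko,uyjt] -> 6 lines: jcfn cpg smnlu nko uyjt djic
Hunk 5: at line 4 remove [uyjt] add [jrche,nms] -> 7 lines: jcfn cpg smnlu nko jrche nms djic
Hunk 6: at line 2 remove [smnlu] add [kxjy,ezlpw,jez] -> 9 lines: jcfn cpg kxjy ezlpw jez nko jrche nms djic
Hunk 7: at line 1 remove [kxjy,ezlpw,jez] add [mihh,pkd] -> 8 lines: jcfn cpg mihh pkd nko jrche nms djic
Final line 4: pkd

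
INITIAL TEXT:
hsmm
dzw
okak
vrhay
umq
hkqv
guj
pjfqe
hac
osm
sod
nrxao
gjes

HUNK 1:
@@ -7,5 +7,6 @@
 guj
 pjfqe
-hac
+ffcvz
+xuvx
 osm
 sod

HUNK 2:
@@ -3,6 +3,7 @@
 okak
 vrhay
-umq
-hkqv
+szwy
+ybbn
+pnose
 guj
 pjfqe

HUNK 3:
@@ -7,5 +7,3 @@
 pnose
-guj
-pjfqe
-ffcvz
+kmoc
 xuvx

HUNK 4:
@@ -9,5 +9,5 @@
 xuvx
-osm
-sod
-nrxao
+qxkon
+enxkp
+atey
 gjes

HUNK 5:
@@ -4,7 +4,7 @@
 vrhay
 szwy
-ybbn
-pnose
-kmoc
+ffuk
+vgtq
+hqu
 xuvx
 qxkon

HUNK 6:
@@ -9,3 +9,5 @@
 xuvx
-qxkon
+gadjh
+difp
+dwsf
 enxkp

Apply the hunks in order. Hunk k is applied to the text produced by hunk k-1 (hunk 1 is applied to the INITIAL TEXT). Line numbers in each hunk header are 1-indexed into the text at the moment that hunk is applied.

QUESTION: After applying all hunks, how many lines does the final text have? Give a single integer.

Hunk 1: at line 7 remove [hac] add [ffcvz,xuvx] -> 14 lines: hsmm dzw okak vrhay umq hkqv guj pjfqe ffcvz xuvx osm sod nrxao gjes
Hunk 2: at line 3 remove [umq,hkqv] add [szwy,ybbn,pnose] -> 15 lines: hsmm dzw okak vrhay szwy ybbn pnose guj pjfqe ffcvz xuvx osm sod nrxao gjes
Hunk 3: at line 7 remove [guj,pjfqe,ffcvz] add [kmoc] -> 13 lines: hsmm dzw okak vrhay szwy ybbn pnose kmoc xuvx osm sod nrxao gjes
Hunk 4: at line 9 remove [osm,sod,nrxao] add [qxkon,enxkp,atey] -> 13 lines: hsmm dzw okak vrhay szwy ybbn pnose kmoc xuvx qxkon enxkp atey gjes
Hunk 5: at line 4 remove [ybbn,pnose,kmoc] add [ffuk,vgtq,hqu] -> 13 lines: hsmm dzw okak vrhay szwy ffuk vgtq hqu xuvx qxkon enxkp atey gjes
Hunk 6: at line 9 remove [qxkon] add [gadjh,difp,dwsf] -> 15 lines: hsmm dzw okak vrhay szwy ffuk vgtq hqu xuvx gadjh difp dwsf enxkp atey gjes
Final line count: 15

Answer: 15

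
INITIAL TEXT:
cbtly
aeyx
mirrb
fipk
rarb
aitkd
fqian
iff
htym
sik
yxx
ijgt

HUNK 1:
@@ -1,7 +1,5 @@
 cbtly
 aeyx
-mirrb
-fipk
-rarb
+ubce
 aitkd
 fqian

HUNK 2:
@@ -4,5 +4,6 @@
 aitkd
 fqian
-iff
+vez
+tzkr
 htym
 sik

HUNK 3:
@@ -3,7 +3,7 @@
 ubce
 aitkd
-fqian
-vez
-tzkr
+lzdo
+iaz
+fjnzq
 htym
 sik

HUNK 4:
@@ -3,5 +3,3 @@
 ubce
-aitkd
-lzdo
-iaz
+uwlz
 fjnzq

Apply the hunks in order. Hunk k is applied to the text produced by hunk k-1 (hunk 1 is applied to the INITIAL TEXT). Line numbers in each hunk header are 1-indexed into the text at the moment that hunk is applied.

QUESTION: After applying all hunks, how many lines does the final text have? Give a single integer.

Hunk 1: at line 1 remove [mirrb,fipk,rarb] add [ubce] -> 10 lines: cbtly aeyx ubce aitkd fqian iff htym sik yxx ijgt
Hunk 2: at line 4 remove [iff] add [vez,tzkr] -> 11 lines: cbtly aeyx ubce aitkd fqian vez tzkr htym sik yxx ijgt
Hunk 3: at line 3 remove [fqian,vez,tzkr] add [lzdo,iaz,fjnzq] -> 11 lines: cbtly aeyx ubce aitkd lzdo iaz fjnzq htym sik yxx ijgt
Hunk 4: at line 3 remove [aitkd,lzdo,iaz] add [uwlz] -> 9 lines: cbtly aeyx ubce uwlz fjnzq htym sik yxx ijgt
Final line count: 9

Answer: 9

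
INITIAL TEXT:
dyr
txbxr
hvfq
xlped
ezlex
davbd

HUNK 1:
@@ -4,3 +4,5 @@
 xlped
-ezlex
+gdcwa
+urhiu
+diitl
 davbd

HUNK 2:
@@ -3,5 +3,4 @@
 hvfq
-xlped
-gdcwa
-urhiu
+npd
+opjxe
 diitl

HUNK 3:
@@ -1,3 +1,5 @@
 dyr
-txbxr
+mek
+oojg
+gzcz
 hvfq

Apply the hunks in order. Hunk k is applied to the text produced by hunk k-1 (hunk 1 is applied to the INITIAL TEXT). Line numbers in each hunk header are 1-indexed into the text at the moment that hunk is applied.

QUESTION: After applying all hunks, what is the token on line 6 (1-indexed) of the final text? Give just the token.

Answer: npd

Derivation:
Hunk 1: at line 4 remove [ezlex] add [gdcwa,urhiu,diitl] -> 8 lines: dyr txbxr hvfq xlped gdcwa urhiu diitl davbd
Hunk 2: at line 3 remove [xlped,gdcwa,urhiu] add [npd,opjxe] -> 7 lines: dyr txbxr hvfq npd opjxe diitl davbd
Hunk 3: at line 1 remove [txbxr] add [mek,oojg,gzcz] -> 9 lines: dyr mek oojg gzcz hvfq npd opjxe diitl davbd
Final line 6: npd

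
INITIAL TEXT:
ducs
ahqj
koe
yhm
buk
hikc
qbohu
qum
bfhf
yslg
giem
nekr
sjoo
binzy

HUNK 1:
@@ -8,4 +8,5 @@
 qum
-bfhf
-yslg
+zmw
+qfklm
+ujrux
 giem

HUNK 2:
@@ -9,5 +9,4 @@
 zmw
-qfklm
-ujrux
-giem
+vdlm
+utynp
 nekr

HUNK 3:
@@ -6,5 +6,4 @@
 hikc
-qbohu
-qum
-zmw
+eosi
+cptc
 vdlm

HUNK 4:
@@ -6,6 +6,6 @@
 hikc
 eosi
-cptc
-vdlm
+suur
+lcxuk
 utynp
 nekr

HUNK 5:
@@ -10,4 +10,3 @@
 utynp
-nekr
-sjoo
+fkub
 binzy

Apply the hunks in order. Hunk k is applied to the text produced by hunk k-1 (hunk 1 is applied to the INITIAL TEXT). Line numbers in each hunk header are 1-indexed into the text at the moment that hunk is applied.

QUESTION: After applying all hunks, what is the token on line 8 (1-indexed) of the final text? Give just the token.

Answer: suur

Derivation:
Hunk 1: at line 8 remove [bfhf,yslg] add [zmw,qfklm,ujrux] -> 15 lines: ducs ahqj koe yhm buk hikc qbohu qum zmw qfklm ujrux giem nekr sjoo binzy
Hunk 2: at line 9 remove [qfklm,ujrux,giem] add [vdlm,utynp] -> 14 lines: ducs ahqj koe yhm buk hikc qbohu qum zmw vdlm utynp nekr sjoo binzy
Hunk 3: at line 6 remove [qbohu,qum,zmw] add [eosi,cptc] -> 13 lines: ducs ahqj koe yhm buk hikc eosi cptc vdlm utynp nekr sjoo binzy
Hunk 4: at line 6 remove [cptc,vdlm] add [suur,lcxuk] -> 13 lines: ducs ahqj koe yhm buk hikc eosi suur lcxuk utynp nekr sjoo binzy
Hunk 5: at line 10 remove [nekr,sjoo] add [fkub] -> 12 lines: ducs ahqj koe yhm buk hikc eosi suur lcxuk utynp fkub binzy
Final line 8: suur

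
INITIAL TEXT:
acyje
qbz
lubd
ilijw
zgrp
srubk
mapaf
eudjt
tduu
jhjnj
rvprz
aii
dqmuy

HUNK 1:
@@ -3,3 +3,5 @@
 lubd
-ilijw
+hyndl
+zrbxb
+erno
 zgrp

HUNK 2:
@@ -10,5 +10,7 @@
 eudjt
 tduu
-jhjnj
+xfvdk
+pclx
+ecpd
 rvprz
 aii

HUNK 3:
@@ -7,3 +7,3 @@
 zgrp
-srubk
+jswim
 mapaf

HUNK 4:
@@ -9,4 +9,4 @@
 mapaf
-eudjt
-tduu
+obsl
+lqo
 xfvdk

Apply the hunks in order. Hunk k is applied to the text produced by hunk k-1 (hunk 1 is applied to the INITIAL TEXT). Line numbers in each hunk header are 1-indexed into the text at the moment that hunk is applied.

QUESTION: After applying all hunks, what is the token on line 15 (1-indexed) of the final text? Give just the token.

Answer: rvprz

Derivation:
Hunk 1: at line 3 remove [ilijw] add [hyndl,zrbxb,erno] -> 15 lines: acyje qbz lubd hyndl zrbxb erno zgrp srubk mapaf eudjt tduu jhjnj rvprz aii dqmuy
Hunk 2: at line 10 remove [jhjnj] add [xfvdk,pclx,ecpd] -> 17 lines: acyje qbz lubd hyndl zrbxb erno zgrp srubk mapaf eudjt tduu xfvdk pclx ecpd rvprz aii dqmuy
Hunk 3: at line 7 remove [srubk] add [jswim] -> 17 lines: acyje qbz lubd hyndl zrbxb erno zgrp jswim mapaf eudjt tduu xfvdk pclx ecpd rvprz aii dqmuy
Hunk 4: at line 9 remove [eudjt,tduu] add [obsl,lqo] -> 17 lines: acyje qbz lubd hyndl zrbxb erno zgrp jswim mapaf obsl lqo xfvdk pclx ecpd rvprz aii dqmuy
Final line 15: rvprz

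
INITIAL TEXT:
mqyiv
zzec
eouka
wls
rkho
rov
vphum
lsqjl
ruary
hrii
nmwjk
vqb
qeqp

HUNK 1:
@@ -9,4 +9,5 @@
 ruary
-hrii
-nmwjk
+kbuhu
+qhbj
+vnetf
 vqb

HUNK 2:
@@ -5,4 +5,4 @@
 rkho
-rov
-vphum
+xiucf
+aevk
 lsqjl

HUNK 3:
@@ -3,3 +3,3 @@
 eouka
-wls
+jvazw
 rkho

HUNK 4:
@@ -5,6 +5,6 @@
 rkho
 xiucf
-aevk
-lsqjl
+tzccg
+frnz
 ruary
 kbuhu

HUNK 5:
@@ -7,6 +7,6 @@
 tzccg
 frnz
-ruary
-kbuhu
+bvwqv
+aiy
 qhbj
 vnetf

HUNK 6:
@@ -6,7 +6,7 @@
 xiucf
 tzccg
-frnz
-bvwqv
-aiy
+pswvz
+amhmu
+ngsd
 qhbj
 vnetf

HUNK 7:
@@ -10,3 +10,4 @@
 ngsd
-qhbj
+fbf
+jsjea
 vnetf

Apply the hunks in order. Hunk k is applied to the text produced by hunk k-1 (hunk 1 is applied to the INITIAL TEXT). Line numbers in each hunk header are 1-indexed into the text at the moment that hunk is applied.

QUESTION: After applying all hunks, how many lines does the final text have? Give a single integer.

Hunk 1: at line 9 remove [hrii,nmwjk] add [kbuhu,qhbj,vnetf] -> 14 lines: mqyiv zzec eouka wls rkho rov vphum lsqjl ruary kbuhu qhbj vnetf vqb qeqp
Hunk 2: at line 5 remove [rov,vphum] add [xiucf,aevk] -> 14 lines: mqyiv zzec eouka wls rkho xiucf aevk lsqjl ruary kbuhu qhbj vnetf vqb qeqp
Hunk 3: at line 3 remove [wls] add [jvazw] -> 14 lines: mqyiv zzec eouka jvazw rkho xiucf aevk lsqjl ruary kbuhu qhbj vnetf vqb qeqp
Hunk 4: at line 5 remove [aevk,lsqjl] add [tzccg,frnz] -> 14 lines: mqyiv zzec eouka jvazw rkho xiucf tzccg frnz ruary kbuhu qhbj vnetf vqb qeqp
Hunk 5: at line 7 remove [ruary,kbuhu] add [bvwqv,aiy] -> 14 lines: mqyiv zzec eouka jvazw rkho xiucf tzccg frnz bvwqv aiy qhbj vnetf vqb qeqp
Hunk 6: at line 6 remove [frnz,bvwqv,aiy] add [pswvz,amhmu,ngsd] -> 14 lines: mqyiv zzec eouka jvazw rkho xiucf tzccg pswvz amhmu ngsd qhbj vnetf vqb qeqp
Hunk 7: at line 10 remove [qhbj] add [fbf,jsjea] -> 15 lines: mqyiv zzec eouka jvazw rkho xiucf tzccg pswvz amhmu ngsd fbf jsjea vnetf vqb qeqp
Final line count: 15

Answer: 15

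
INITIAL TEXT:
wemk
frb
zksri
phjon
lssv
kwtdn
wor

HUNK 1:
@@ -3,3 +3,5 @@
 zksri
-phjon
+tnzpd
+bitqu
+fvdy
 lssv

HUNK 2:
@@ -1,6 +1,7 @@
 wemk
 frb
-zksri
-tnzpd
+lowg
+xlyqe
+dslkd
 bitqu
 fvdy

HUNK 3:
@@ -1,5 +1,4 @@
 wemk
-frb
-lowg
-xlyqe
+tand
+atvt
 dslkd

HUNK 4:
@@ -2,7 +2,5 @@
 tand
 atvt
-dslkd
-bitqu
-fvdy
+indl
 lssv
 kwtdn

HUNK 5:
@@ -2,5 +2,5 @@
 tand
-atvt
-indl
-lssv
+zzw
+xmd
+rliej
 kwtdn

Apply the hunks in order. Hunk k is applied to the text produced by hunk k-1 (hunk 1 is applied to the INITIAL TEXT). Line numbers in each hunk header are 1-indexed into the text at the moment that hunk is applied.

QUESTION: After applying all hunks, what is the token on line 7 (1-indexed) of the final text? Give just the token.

Hunk 1: at line 3 remove [phjon] add [tnzpd,bitqu,fvdy] -> 9 lines: wemk frb zksri tnzpd bitqu fvdy lssv kwtdn wor
Hunk 2: at line 1 remove [zksri,tnzpd] add [lowg,xlyqe,dslkd] -> 10 lines: wemk frb lowg xlyqe dslkd bitqu fvdy lssv kwtdn wor
Hunk 3: at line 1 remove [frb,lowg,xlyqe] add [tand,atvt] -> 9 lines: wemk tand atvt dslkd bitqu fvdy lssv kwtdn wor
Hunk 4: at line 2 remove [dslkd,bitqu,fvdy] add [indl] -> 7 lines: wemk tand atvt indl lssv kwtdn wor
Hunk 5: at line 2 remove [atvt,indl,lssv] add [zzw,xmd,rliej] -> 7 lines: wemk tand zzw xmd rliej kwtdn wor
Final line 7: wor

Answer: wor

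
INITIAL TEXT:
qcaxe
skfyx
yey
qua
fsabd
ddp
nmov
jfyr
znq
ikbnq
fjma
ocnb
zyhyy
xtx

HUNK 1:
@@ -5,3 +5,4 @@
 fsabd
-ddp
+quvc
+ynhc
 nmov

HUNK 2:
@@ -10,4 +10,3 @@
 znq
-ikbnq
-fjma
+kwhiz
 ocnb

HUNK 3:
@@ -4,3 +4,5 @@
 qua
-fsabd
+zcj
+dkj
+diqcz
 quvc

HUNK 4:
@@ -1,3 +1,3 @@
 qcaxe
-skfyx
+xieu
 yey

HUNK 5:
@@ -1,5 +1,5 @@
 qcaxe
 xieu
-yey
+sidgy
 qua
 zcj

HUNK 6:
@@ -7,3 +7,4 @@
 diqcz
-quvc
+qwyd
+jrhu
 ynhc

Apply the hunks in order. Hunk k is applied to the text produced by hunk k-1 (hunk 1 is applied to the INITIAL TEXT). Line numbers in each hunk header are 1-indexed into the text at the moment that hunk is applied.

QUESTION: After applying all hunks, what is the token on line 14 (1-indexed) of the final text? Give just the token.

Answer: kwhiz

Derivation:
Hunk 1: at line 5 remove [ddp] add [quvc,ynhc] -> 15 lines: qcaxe skfyx yey qua fsabd quvc ynhc nmov jfyr znq ikbnq fjma ocnb zyhyy xtx
Hunk 2: at line 10 remove [ikbnq,fjma] add [kwhiz] -> 14 lines: qcaxe skfyx yey qua fsabd quvc ynhc nmov jfyr znq kwhiz ocnb zyhyy xtx
Hunk 3: at line 4 remove [fsabd] add [zcj,dkj,diqcz] -> 16 lines: qcaxe skfyx yey qua zcj dkj diqcz quvc ynhc nmov jfyr znq kwhiz ocnb zyhyy xtx
Hunk 4: at line 1 remove [skfyx] add [xieu] -> 16 lines: qcaxe xieu yey qua zcj dkj diqcz quvc ynhc nmov jfyr znq kwhiz ocnb zyhyy xtx
Hunk 5: at line 1 remove [yey] add [sidgy] -> 16 lines: qcaxe xieu sidgy qua zcj dkj diqcz quvc ynhc nmov jfyr znq kwhiz ocnb zyhyy xtx
Hunk 6: at line 7 remove [quvc] add [qwyd,jrhu] -> 17 lines: qcaxe xieu sidgy qua zcj dkj diqcz qwyd jrhu ynhc nmov jfyr znq kwhiz ocnb zyhyy xtx
Final line 14: kwhiz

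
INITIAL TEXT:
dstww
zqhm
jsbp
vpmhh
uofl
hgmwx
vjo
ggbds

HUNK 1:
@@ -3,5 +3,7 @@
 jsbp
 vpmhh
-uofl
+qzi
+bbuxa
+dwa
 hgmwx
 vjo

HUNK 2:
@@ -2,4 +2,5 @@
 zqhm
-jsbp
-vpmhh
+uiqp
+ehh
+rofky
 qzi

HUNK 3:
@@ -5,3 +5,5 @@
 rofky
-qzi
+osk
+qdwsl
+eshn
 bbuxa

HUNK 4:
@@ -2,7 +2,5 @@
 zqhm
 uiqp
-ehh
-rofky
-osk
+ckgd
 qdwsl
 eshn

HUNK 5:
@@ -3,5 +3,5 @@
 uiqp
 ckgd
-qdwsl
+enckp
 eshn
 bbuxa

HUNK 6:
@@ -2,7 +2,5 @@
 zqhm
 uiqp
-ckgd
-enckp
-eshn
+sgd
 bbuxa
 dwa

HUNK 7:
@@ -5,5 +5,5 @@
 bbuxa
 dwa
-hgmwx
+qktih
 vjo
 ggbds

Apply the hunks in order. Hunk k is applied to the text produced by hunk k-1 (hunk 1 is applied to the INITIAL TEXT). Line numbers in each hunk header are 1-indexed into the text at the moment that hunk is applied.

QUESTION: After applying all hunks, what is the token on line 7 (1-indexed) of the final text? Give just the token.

Answer: qktih

Derivation:
Hunk 1: at line 3 remove [uofl] add [qzi,bbuxa,dwa] -> 10 lines: dstww zqhm jsbp vpmhh qzi bbuxa dwa hgmwx vjo ggbds
Hunk 2: at line 2 remove [jsbp,vpmhh] add [uiqp,ehh,rofky] -> 11 lines: dstww zqhm uiqp ehh rofky qzi bbuxa dwa hgmwx vjo ggbds
Hunk 3: at line 5 remove [qzi] add [osk,qdwsl,eshn] -> 13 lines: dstww zqhm uiqp ehh rofky osk qdwsl eshn bbuxa dwa hgmwx vjo ggbds
Hunk 4: at line 2 remove [ehh,rofky,osk] add [ckgd] -> 11 lines: dstww zqhm uiqp ckgd qdwsl eshn bbuxa dwa hgmwx vjo ggbds
Hunk 5: at line 3 remove [qdwsl] add [enckp] -> 11 lines: dstww zqhm uiqp ckgd enckp eshn bbuxa dwa hgmwx vjo ggbds
Hunk 6: at line 2 remove [ckgd,enckp,eshn] add [sgd] -> 9 lines: dstww zqhm uiqp sgd bbuxa dwa hgmwx vjo ggbds
Hunk 7: at line 5 remove [hgmwx] add [qktih] -> 9 lines: dstww zqhm uiqp sgd bbuxa dwa qktih vjo ggbds
Final line 7: qktih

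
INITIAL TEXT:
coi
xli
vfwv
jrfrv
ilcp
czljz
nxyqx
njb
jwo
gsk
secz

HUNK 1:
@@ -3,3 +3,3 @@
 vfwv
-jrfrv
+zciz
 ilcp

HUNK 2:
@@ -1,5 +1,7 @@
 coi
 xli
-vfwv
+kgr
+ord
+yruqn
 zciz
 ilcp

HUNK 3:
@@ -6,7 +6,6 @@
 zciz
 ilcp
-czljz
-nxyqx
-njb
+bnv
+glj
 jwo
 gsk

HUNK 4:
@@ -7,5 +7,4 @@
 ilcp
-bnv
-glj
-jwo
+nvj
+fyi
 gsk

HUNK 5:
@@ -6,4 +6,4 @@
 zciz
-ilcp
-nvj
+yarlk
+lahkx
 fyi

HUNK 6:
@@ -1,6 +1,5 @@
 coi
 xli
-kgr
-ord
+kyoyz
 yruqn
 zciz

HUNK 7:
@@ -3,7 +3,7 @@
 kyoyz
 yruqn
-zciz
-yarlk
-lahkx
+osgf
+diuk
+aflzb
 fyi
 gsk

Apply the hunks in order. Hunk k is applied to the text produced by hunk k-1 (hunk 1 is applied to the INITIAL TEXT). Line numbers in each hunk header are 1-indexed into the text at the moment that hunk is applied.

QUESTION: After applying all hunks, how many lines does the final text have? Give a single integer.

Hunk 1: at line 3 remove [jrfrv] add [zciz] -> 11 lines: coi xli vfwv zciz ilcp czljz nxyqx njb jwo gsk secz
Hunk 2: at line 1 remove [vfwv] add [kgr,ord,yruqn] -> 13 lines: coi xli kgr ord yruqn zciz ilcp czljz nxyqx njb jwo gsk secz
Hunk 3: at line 6 remove [czljz,nxyqx,njb] add [bnv,glj] -> 12 lines: coi xli kgr ord yruqn zciz ilcp bnv glj jwo gsk secz
Hunk 4: at line 7 remove [bnv,glj,jwo] add [nvj,fyi] -> 11 lines: coi xli kgr ord yruqn zciz ilcp nvj fyi gsk secz
Hunk 5: at line 6 remove [ilcp,nvj] add [yarlk,lahkx] -> 11 lines: coi xli kgr ord yruqn zciz yarlk lahkx fyi gsk secz
Hunk 6: at line 1 remove [kgr,ord] add [kyoyz] -> 10 lines: coi xli kyoyz yruqn zciz yarlk lahkx fyi gsk secz
Hunk 7: at line 3 remove [zciz,yarlk,lahkx] add [osgf,diuk,aflzb] -> 10 lines: coi xli kyoyz yruqn osgf diuk aflzb fyi gsk secz
Final line count: 10

Answer: 10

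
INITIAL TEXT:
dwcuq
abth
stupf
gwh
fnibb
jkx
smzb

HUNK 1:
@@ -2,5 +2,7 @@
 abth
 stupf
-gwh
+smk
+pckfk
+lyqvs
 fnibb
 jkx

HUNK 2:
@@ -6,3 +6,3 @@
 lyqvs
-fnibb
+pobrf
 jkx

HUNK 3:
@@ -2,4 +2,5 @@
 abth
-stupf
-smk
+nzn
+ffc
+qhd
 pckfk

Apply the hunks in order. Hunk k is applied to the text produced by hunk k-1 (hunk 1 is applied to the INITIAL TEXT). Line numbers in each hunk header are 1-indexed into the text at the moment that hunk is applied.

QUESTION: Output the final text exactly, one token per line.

Hunk 1: at line 2 remove [gwh] add [smk,pckfk,lyqvs] -> 9 lines: dwcuq abth stupf smk pckfk lyqvs fnibb jkx smzb
Hunk 2: at line 6 remove [fnibb] add [pobrf] -> 9 lines: dwcuq abth stupf smk pckfk lyqvs pobrf jkx smzb
Hunk 3: at line 2 remove [stupf,smk] add [nzn,ffc,qhd] -> 10 lines: dwcuq abth nzn ffc qhd pckfk lyqvs pobrf jkx smzb

Answer: dwcuq
abth
nzn
ffc
qhd
pckfk
lyqvs
pobrf
jkx
smzb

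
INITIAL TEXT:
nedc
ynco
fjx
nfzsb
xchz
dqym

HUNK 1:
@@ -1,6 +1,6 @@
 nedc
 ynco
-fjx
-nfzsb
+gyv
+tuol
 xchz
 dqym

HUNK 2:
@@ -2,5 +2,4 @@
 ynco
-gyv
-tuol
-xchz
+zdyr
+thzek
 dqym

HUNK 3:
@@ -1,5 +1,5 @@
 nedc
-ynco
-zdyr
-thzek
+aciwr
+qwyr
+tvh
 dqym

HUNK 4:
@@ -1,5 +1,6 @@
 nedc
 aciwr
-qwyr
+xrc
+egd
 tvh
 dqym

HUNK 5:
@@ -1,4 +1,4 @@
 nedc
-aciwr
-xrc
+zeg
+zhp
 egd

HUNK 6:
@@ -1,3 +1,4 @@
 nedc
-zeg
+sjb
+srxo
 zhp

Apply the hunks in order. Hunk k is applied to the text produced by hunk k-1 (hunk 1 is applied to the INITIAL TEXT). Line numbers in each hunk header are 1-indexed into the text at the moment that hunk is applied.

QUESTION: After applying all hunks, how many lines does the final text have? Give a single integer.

Answer: 7

Derivation:
Hunk 1: at line 1 remove [fjx,nfzsb] add [gyv,tuol] -> 6 lines: nedc ynco gyv tuol xchz dqym
Hunk 2: at line 2 remove [gyv,tuol,xchz] add [zdyr,thzek] -> 5 lines: nedc ynco zdyr thzek dqym
Hunk 3: at line 1 remove [ynco,zdyr,thzek] add [aciwr,qwyr,tvh] -> 5 lines: nedc aciwr qwyr tvh dqym
Hunk 4: at line 1 remove [qwyr] add [xrc,egd] -> 6 lines: nedc aciwr xrc egd tvh dqym
Hunk 5: at line 1 remove [aciwr,xrc] add [zeg,zhp] -> 6 lines: nedc zeg zhp egd tvh dqym
Hunk 6: at line 1 remove [zeg] add [sjb,srxo] -> 7 lines: nedc sjb srxo zhp egd tvh dqym
Final line count: 7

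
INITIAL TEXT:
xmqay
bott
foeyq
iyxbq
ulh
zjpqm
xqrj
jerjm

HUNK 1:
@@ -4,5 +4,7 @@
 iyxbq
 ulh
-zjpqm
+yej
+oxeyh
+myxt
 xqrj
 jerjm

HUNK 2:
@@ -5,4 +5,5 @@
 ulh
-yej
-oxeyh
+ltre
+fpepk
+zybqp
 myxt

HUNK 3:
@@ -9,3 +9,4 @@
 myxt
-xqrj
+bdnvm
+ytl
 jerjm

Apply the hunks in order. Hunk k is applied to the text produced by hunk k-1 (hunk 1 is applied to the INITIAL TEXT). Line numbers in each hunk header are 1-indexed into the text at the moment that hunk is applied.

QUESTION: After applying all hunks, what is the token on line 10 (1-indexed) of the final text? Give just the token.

Answer: bdnvm

Derivation:
Hunk 1: at line 4 remove [zjpqm] add [yej,oxeyh,myxt] -> 10 lines: xmqay bott foeyq iyxbq ulh yej oxeyh myxt xqrj jerjm
Hunk 2: at line 5 remove [yej,oxeyh] add [ltre,fpepk,zybqp] -> 11 lines: xmqay bott foeyq iyxbq ulh ltre fpepk zybqp myxt xqrj jerjm
Hunk 3: at line 9 remove [xqrj] add [bdnvm,ytl] -> 12 lines: xmqay bott foeyq iyxbq ulh ltre fpepk zybqp myxt bdnvm ytl jerjm
Final line 10: bdnvm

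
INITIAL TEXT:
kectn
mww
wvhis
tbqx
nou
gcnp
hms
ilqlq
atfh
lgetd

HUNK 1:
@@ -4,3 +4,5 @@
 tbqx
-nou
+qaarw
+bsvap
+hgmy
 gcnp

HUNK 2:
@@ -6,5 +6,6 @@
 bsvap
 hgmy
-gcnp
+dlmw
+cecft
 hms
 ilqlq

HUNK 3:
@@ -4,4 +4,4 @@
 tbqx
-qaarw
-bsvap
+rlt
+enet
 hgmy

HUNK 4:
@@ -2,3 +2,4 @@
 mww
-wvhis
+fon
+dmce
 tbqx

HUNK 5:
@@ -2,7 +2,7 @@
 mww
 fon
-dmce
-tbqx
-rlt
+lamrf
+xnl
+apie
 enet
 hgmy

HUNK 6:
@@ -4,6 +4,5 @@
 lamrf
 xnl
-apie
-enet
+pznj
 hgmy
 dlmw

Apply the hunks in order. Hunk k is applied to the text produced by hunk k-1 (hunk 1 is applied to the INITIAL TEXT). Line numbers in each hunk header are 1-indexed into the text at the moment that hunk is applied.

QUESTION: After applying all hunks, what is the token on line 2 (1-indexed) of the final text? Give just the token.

Hunk 1: at line 4 remove [nou] add [qaarw,bsvap,hgmy] -> 12 lines: kectn mww wvhis tbqx qaarw bsvap hgmy gcnp hms ilqlq atfh lgetd
Hunk 2: at line 6 remove [gcnp] add [dlmw,cecft] -> 13 lines: kectn mww wvhis tbqx qaarw bsvap hgmy dlmw cecft hms ilqlq atfh lgetd
Hunk 3: at line 4 remove [qaarw,bsvap] add [rlt,enet] -> 13 lines: kectn mww wvhis tbqx rlt enet hgmy dlmw cecft hms ilqlq atfh lgetd
Hunk 4: at line 2 remove [wvhis] add [fon,dmce] -> 14 lines: kectn mww fon dmce tbqx rlt enet hgmy dlmw cecft hms ilqlq atfh lgetd
Hunk 5: at line 2 remove [dmce,tbqx,rlt] add [lamrf,xnl,apie] -> 14 lines: kectn mww fon lamrf xnl apie enet hgmy dlmw cecft hms ilqlq atfh lgetd
Hunk 6: at line 4 remove [apie,enet] add [pznj] -> 13 lines: kectn mww fon lamrf xnl pznj hgmy dlmw cecft hms ilqlq atfh lgetd
Final line 2: mww

Answer: mww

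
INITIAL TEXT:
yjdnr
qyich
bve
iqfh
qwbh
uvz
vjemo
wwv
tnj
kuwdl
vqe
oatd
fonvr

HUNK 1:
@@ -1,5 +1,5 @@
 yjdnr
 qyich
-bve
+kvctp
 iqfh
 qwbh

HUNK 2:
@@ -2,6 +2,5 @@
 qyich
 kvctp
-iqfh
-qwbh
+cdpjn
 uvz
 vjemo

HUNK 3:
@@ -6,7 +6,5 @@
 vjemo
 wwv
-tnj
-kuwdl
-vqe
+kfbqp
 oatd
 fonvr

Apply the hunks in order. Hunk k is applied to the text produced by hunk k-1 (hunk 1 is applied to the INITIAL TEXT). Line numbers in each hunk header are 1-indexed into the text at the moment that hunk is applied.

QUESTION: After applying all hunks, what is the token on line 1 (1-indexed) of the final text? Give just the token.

Answer: yjdnr

Derivation:
Hunk 1: at line 1 remove [bve] add [kvctp] -> 13 lines: yjdnr qyich kvctp iqfh qwbh uvz vjemo wwv tnj kuwdl vqe oatd fonvr
Hunk 2: at line 2 remove [iqfh,qwbh] add [cdpjn] -> 12 lines: yjdnr qyich kvctp cdpjn uvz vjemo wwv tnj kuwdl vqe oatd fonvr
Hunk 3: at line 6 remove [tnj,kuwdl,vqe] add [kfbqp] -> 10 lines: yjdnr qyich kvctp cdpjn uvz vjemo wwv kfbqp oatd fonvr
Final line 1: yjdnr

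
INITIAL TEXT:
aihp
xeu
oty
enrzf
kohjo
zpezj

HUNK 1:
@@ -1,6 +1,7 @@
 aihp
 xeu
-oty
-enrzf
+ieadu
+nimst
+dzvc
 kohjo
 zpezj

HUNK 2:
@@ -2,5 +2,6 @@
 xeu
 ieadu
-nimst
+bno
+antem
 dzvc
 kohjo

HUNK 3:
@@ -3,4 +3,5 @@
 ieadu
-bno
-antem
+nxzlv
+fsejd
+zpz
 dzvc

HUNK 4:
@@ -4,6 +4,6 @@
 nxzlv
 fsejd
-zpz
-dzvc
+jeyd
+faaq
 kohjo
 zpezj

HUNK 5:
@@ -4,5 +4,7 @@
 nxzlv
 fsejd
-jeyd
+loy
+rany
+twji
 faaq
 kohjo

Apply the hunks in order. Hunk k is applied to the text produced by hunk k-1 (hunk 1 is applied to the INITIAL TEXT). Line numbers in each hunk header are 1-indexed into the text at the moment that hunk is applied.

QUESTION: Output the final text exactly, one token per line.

Answer: aihp
xeu
ieadu
nxzlv
fsejd
loy
rany
twji
faaq
kohjo
zpezj

Derivation:
Hunk 1: at line 1 remove [oty,enrzf] add [ieadu,nimst,dzvc] -> 7 lines: aihp xeu ieadu nimst dzvc kohjo zpezj
Hunk 2: at line 2 remove [nimst] add [bno,antem] -> 8 lines: aihp xeu ieadu bno antem dzvc kohjo zpezj
Hunk 3: at line 3 remove [bno,antem] add [nxzlv,fsejd,zpz] -> 9 lines: aihp xeu ieadu nxzlv fsejd zpz dzvc kohjo zpezj
Hunk 4: at line 4 remove [zpz,dzvc] add [jeyd,faaq] -> 9 lines: aihp xeu ieadu nxzlv fsejd jeyd faaq kohjo zpezj
Hunk 5: at line 4 remove [jeyd] add [loy,rany,twji] -> 11 lines: aihp xeu ieadu nxzlv fsejd loy rany twji faaq kohjo zpezj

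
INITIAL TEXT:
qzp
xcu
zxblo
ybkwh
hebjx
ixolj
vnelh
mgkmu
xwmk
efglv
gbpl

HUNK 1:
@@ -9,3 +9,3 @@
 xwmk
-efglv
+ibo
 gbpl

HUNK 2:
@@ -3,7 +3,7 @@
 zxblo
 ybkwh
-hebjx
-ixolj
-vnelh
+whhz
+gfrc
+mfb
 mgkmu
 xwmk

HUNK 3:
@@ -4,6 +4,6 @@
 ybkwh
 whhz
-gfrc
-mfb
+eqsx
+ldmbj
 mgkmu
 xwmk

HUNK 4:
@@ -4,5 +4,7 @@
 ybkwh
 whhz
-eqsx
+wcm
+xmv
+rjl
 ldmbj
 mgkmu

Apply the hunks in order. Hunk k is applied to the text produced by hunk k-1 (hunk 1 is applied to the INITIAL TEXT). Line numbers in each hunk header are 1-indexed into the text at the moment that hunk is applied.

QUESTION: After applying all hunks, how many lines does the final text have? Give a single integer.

Hunk 1: at line 9 remove [efglv] add [ibo] -> 11 lines: qzp xcu zxblo ybkwh hebjx ixolj vnelh mgkmu xwmk ibo gbpl
Hunk 2: at line 3 remove [hebjx,ixolj,vnelh] add [whhz,gfrc,mfb] -> 11 lines: qzp xcu zxblo ybkwh whhz gfrc mfb mgkmu xwmk ibo gbpl
Hunk 3: at line 4 remove [gfrc,mfb] add [eqsx,ldmbj] -> 11 lines: qzp xcu zxblo ybkwh whhz eqsx ldmbj mgkmu xwmk ibo gbpl
Hunk 4: at line 4 remove [eqsx] add [wcm,xmv,rjl] -> 13 lines: qzp xcu zxblo ybkwh whhz wcm xmv rjl ldmbj mgkmu xwmk ibo gbpl
Final line count: 13

Answer: 13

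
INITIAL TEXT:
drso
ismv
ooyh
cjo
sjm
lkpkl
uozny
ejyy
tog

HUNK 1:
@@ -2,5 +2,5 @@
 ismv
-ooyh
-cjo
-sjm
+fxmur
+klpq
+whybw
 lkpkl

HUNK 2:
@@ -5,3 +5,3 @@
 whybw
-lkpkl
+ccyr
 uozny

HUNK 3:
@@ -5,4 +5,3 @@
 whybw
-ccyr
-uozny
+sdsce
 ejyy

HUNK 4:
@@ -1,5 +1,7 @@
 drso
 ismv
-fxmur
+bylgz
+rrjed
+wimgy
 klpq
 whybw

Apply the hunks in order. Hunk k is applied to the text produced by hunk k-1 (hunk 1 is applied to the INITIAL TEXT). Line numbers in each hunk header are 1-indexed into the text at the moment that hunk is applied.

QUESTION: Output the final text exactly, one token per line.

Hunk 1: at line 2 remove [ooyh,cjo,sjm] add [fxmur,klpq,whybw] -> 9 lines: drso ismv fxmur klpq whybw lkpkl uozny ejyy tog
Hunk 2: at line 5 remove [lkpkl] add [ccyr] -> 9 lines: drso ismv fxmur klpq whybw ccyr uozny ejyy tog
Hunk 3: at line 5 remove [ccyr,uozny] add [sdsce] -> 8 lines: drso ismv fxmur klpq whybw sdsce ejyy tog
Hunk 4: at line 1 remove [fxmur] add [bylgz,rrjed,wimgy] -> 10 lines: drso ismv bylgz rrjed wimgy klpq whybw sdsce ejyy tog

Answer: drso
ismv
bylgz
rrjed
wimgy
klpq
whybw
sdsce
ejyy
tog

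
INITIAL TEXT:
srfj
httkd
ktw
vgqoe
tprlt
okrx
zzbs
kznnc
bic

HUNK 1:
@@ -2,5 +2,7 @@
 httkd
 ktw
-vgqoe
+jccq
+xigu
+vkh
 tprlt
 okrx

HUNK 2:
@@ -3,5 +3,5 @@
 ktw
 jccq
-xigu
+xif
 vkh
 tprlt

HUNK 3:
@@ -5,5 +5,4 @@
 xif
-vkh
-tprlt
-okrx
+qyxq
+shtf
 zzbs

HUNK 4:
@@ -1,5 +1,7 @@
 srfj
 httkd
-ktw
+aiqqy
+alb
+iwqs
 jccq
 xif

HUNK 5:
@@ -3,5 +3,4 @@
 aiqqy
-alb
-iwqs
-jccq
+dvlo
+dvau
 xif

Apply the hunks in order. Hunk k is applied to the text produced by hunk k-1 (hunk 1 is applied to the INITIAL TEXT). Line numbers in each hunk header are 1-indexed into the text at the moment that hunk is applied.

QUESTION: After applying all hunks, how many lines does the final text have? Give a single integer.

Answer: 11

Derivation:
Hunk 1: at line 2 remove [vgqoe] add [jccq,xigu,vkh] -> 11 lines: srfj httkd ktw jccq xigu vkh tprlt okrx zzbs kznnc bic
Hunk 2: at line 3 remove [xigu] add [xif] -> 11 lines: srfj httkd ktw jccq xif vkh tprlt okrx zzbs kznnc bic
Hunk 3: at line 5 remove [vkh,tprlt,okrx] add [qyxq,shtf] -> 10 lines: srfj httkd ktw jccq xif qyxq shtf zzbs kznnc bic
Hunk 4: at line 1 remove [ktw] add [aiqqy,alb,iwqs] -> 12 lines: srfj httkd aiqqy alb iwqs jccq xif qyxq shtf zzbs kznnc bic
Hunk 5: at line 3 remove [alb,iwqs,jccq] add [dvlo,dvau] -> 11 lines: srfj httkd aiqqy dvlo dvau xif qyxq shtf zzbs kznnc bic
Final line count: 11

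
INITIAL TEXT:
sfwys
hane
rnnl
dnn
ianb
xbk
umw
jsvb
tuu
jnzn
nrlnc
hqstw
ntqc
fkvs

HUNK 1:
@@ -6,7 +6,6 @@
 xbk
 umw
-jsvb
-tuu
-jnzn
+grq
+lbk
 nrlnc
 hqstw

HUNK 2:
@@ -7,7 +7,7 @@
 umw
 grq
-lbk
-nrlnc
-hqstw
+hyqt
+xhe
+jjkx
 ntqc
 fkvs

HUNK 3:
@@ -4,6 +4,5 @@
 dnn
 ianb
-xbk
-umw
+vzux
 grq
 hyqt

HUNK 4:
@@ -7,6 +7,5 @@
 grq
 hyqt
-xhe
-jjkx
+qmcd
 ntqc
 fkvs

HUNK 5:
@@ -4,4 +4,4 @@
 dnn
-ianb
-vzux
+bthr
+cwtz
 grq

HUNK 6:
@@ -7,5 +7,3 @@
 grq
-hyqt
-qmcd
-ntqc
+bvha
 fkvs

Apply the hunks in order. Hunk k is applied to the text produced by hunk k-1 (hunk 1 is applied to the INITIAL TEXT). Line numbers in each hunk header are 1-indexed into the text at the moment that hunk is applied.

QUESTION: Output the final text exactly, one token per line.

Answer: sfwys
hane
rnnl
dnn
bthr
cwtz
grq
bvha
fkvs

Derivation:
Hunk 1: at line 6 remove [jsvb,tuu,jnzn] add [grq,lbk] -> 13 lines: sfwys hane rnnl dnn ianb xbk umw grq lbk nrlnc hqstw ntqc fkvs
Hunk 2: at line 7 remove [lbk,nrlnc,hqstw] add [hyqt,xhe,jjkx] -> 13 lines: sfwys hane rnnl dnn ianb xbk umw grq hyqt xhe jjkx ntqc fkvs
Hunk 3: at line 4 remove [xbk,umw] add [vzux] -> 12 lines: sfwys hane rnnl dnn ianb vzux grq hyqt xhe jjkx ntqc fkvs
Hunk 4: at line 7 remove [xhe,jjkx] add [qmcd] -> 11 lines: sfwys hane rnnl dnn ianb vzux grq hyqt qmcd ntqc fkvs
Hunk 5: at line 4 remove [ianb,vzux] add [bthr,cwtz] -> 11 lines: sfwys hane rnnl dnn bthr cwtz grq hyqt qmcd ntqc fkvs
Hunk 6: at line 7 remove [hyqt,qmcd,ntqc] add [bvha] -> 9 lines: sfwys hane rnnl dnn bthr cwtz grq bvha fkvs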